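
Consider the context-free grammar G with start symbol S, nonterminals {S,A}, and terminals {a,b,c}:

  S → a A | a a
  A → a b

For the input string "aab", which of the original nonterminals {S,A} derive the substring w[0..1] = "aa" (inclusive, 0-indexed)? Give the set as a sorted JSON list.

CNF form of G:
  S -> T0 A | T0 T0
  A -> T0 T1
  T0 -> a
  T1 -> b

CYK fill (cells [i..j] with 0 ≤ i ≤ j ≤ 1 only):
  [0..0]={T0}  "a"  orig:{}
  [1..1]={T0}  "a"  orig:{}
  [0..1]={S}  "aa"

Original NTs in T[0,1] deriving "aa": ["S"]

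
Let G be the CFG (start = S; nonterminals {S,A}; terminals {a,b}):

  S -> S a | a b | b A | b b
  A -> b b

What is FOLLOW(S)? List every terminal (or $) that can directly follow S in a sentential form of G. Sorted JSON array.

FIRST iteration:
round 1:
  A via A→b b: +{b}
  S via S→a b: +{a}
  S via S→b A: +{b}
  FIRST[S]={a,b}  FIRST[A]={b}
round 2: (stable)
  FIRST[S]={a,b}  FIRST[A]={b}

FOLLOW iteration:
initialize: $ ∈ FOLLOW(S)
iter 1:
  S→S a: FOLLOW(S) ⊇ FIRST(a) = {a}; new: +{a}
  S→b A: FOLLOW(A) ⊇ FOLLOW(S) ⊇ {$,a}; new: +{$,a}
  FOLLOW[S]={$,a}  FOLLOW[A]={$,a}
iter 2: (no change)
  FOLLOW[S]={$,a}  FOLLOW[A]={$,a}

FOLLOW(S) = ["$", "a"]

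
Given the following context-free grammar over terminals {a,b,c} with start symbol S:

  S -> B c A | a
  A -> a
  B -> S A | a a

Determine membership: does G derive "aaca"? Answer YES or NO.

CNF form of G:
  S -> B X2 | a
  A -> a
  B -> S A | T0 T0
  T0 -> a
  T1 -> c
  X2 -> T1 A

Fill CYK table bottom-up:
  T[0,0] 'a' = {A,S,T0}  orig:{A,S}
  T[1,1] 'a' = {A,S,T0}  orig:{A,S}
  T[2,2] 'c' = {T1}  orig:{}
  T[3,3] 'a' = {A,S,T0}  orig:{A,S}
  T[0,1] 'aa' = {B}
  T[1,2] 'ac' = ∅
  T[2,3] 'ca' = {X2}  orig:{}
  T[0,2] 'aac' = ∅
  T[1,3] 'aca' = ∅
  T[0,3] 'aaca' = {S}

S ∈ T[0,3] ⇒ YES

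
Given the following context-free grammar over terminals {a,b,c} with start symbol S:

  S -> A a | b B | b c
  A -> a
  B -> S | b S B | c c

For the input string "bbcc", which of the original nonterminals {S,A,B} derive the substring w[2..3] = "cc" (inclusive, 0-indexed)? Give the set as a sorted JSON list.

Convert to CNF:
  S -> A T0 | T1 B | T1 T2
  A -> a
  B -> A T0 | T1 B | T1 T2 | T1 X3 | T2 T2
  T0 -> a
  T1 -> b
  T2 -> c
  X3 -> S B

CYK fill (cells [i..j] with 2 ≤ i ≤ j ≤ 3 only):
  T[2,2] 'c' = {T2}  orig:{}
  T[3,3] 'c' = {T2}  orig:{}
  T[2,3] 'cc' = {B}

Original NTs in T[2,3] deriving "cc": ["B"]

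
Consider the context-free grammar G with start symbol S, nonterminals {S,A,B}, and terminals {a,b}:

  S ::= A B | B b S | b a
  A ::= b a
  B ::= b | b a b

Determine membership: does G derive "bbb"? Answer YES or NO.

CNF form of G:
  S -> A B | B X3 | T0 T1
  A -> T0 T1
  B -> T0 X2 | b
  T0 -> b
  T1 -> a
  X2 -> T1 T0
  X3 -> T0 S

Fill CYK table bottom-up:
  cell(0,0) b: {B,T0}  orig:{B}
  cell(1,1) b: {B,T0}  orig:{B}
  cell(2,2) b: {B,T0}  orig:{B}
  cell(0,1) bb: ∅
  cell(1,2) bb: ∅
  cell(0,2) bbb: ∅

S ∉ T[0,2] ⇒ NO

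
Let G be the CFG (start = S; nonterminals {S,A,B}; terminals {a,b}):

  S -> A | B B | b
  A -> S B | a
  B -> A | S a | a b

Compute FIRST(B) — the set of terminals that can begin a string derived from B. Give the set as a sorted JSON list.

Compute FIRST by fixpoint:
pass 1:
  A via A→a: +{a}
  B via B→A: +{a}
  S via S→A: +{a}
  S via S→b: +{b}
  FIRST(S)={a,b}  FIRST(A)={a}  FIRST(B)={a}
pass 2:
  A via A→S B: +{b}
  B via B→A: +{b}
  FIRST(S)={a,b}  FIRST(A)={a,b}  FIRST(B)={a,b}
pass 3: (stable)
  FIRST(S)={a,b}  FIRST(A)={a,b}  FIRST(B)={a,b}

FIRST(B) = ["a", "b"]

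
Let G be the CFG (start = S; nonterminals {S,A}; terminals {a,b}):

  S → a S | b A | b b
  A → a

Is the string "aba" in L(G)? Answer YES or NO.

CNF form of G:
  S -> T0 S | T1 A | T1 T1
  A -> a
  T0 -> a
  T1 -> b

CYK table (by increasing span):
  cell(0,0) a: {A,T0}  orig:{A}
  cell(1,1) b: {T1}  orig:{}
  cell(2,2) a: {A,T0}  orig:{A}
  cell(0,1) ab: ∅
  cell(1,2) ba: {S}
  cell(0,2) aba: {S}

S ∈ T[0,2] ⇒ YES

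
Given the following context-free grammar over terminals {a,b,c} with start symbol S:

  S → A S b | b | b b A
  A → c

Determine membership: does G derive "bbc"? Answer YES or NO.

Convert to CNF:
  S -> A X1 | T0 X2 | b
  A -> c
  T0 -> b
  X1 -> S T0
  X2 -> T0 A

CYK fill:
  cell(0,0) b: {S,T0}  orig:{S}
  cell(1,1) b: {S,T0}  orig:{S}
  cell(2,2) c: {A}
  cell(0,1) bb: {X1}  orig:{}
  cell(1,2) bc: {X2}  orig:{}
  cell(0,2) bbc: {S}

S ∈ T[0,2] ⇒ YES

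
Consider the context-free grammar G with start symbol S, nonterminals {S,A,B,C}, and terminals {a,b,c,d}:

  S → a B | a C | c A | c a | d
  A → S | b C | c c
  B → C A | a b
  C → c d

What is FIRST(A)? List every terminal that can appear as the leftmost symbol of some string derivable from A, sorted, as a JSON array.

FIRST sets, iterate to fixpoint:
round 1:
  A via A→b C: +{b}
  A via A→c c: +{c}
  B via B→a b: +{a}
  C via C→c d: +{c}
  S via S→a B: +{a}
  S via S→c A: +{c}
  S via S→d: +{d}
  FIRST(S)={a,c,d}  FIRST(A)={b,c}  FIRST(B)={a}  FIRST(C)={c}
round 2:
  A via A→S: +{a,d}
  B via B→C A: +{c}
  FIRST(S)={a,c,d}  FIRST(A)={a,b,c,d}  FIRST(B)={a,c}  FIRST(C)={c}
round 3: (no change)
  FIRST(S)={a,c,d}  FIRST(A)={a,b,c,d}  FIRST(B)={a,c}  FIRST(C)={c}

FIRST(A) = ["a", "b", "c", "d"]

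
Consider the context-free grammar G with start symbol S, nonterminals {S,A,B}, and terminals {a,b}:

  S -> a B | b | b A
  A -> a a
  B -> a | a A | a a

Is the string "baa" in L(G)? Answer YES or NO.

CNF form of G:
  S -> T0 B | T1 A | b
  A -> T0 T0
  B -> T0 A | T0 T0 | a
  T0 -> a
  T1 -> b

CYK fill:
  [0..0]={S,T1}  "b"  orig:{S}
  [1..1]={B,T0}  "a"  orig:{B}
  [2..2]={B,T0}  "a"  orig:{B}
  [0..1]=∅  "ba"
  [1..2]={A,B,S}  "aa"
  [0..2]={S}  "baa"

S ∈ T[0,2] ⇒ YES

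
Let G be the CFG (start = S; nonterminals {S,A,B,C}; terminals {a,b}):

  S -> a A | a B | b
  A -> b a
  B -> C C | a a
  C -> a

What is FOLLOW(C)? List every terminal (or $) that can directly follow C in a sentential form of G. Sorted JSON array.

FIRST iteration:
pass 1:
  A via A→b a: +{b}
  B via B→a a: +{a}
  C via C→a: +{a}
  S via S→a A: +{a}
  S via S→b: +{b}
  S: {a,b}  A: {b}  B: {a}  C: {a}
pass 2: (no change)
  S: {a,b}  A: {b}  B: {a}  C: {a}

Compute FOLLOW by fixpoint:
seed FOLLOW(S) with $
round 1:
  B→C C: FOLLOW(C) ⊇ FIRST(C) = {a}; new: +{a}
  S→a A: FOLLOW(A) ⊇ FOLLOW(S) ⊇ {$}; new: +{$}
  S→a B: FOLLOW(B) ⊇ FOLLOW(S) ⊇ {$}; new: +{$}
  S: {$}  A: {$}  B: {$}  C: {a}
round 2:
  B→C C: FOLLOW(C) ⊇ FOLLOW(B) ⊇ {$}; new: +{$}
  S: {$}  A: {$}  B: {$}  C: {$,a}
round 3: (no change)
  S: {$}  A: {$}  B: {$}  C: {$,a}

FOLLOW(C) = ["$", "a"]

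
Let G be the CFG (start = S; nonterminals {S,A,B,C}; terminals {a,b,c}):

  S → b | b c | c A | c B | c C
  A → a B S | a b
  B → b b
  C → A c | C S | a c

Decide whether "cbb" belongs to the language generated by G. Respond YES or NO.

Convert to CNF:
  S -> T1 T2 | T2 A | T2 B | T2 C | b
  A -> T0 T1 | T0 X3
  B -> T1 T1
  C -> A T2 | C S | T0 T2
  T0 -> a
  T1 -> b
  T2 -> c
  X3 -> B S

CYK fill:
  [0..0]={T2}  "c"  orig:{}
  [1..1]={S,T1}  "b"  orig:{S}
  [2..2]={S,T1}  "b"  orig:{S}
  [0..1]=∅  "cb"
  [1..2]={B}  "bb"
  [0..2]={S}  "cbb"

S ∈ T[0,2] ⇒ YES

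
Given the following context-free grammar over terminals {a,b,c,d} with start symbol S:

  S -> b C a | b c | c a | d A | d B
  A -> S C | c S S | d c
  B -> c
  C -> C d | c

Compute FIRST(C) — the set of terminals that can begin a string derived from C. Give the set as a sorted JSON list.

FIRST sets, iterate to fixpoint:
iter 1:
  A via A→c S S: +{c}
  A via A→d c: +{d}
  B via B→c: +{c}
  C via C→c: +{c}
  S via S→b C a: +{b}
  S via S→c a: +{c}
  S via S→d A: +{d}
  S: {b,c,d}  A: {c,d}  B: {c}  C: {c}
iter 2:
  A via A→S C: +{b}
  S: {b,c,d}  A: {b,c,d}  B: {c}  C: {c}
iter 3: (stable)
  S: {b,c,d}  A: {b,c,d}  B: {c}  C: {c}

FIRST(C) = ["c"]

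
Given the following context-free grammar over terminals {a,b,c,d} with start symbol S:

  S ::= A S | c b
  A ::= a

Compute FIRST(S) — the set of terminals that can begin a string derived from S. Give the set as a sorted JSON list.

FIRST sets, iterate to fixpoint:
[1]
  A via A→a: +{a}
  S via S→A S: +{a}
  S via S→c b: +{c}
  FIRST(S)={a,c}  FIRST(A)={a}
[2] (stable)
  FIRST(S)={a,c}  FIRST(A)={a}

FIRST(S) = ["a", "c"]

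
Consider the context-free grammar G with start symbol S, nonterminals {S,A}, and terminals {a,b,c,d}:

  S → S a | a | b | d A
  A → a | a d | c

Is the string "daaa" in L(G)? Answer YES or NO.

CNF form of G:
  S -> S T0 | T1 A | a | b
  A -> T0 T1 | a | c
  T0 -> a
  T1 -> d

Fill CYK table bottom-up:
  cell(0,0) d: {T1}  orig:{}
  cell(1,1) a: {A,S,T0}  orig:{A,S}
  cell(2,2) a: {A,S,T0}  orig:{A,S}
  cell(3,3) a: {A,S,T0}  orig:{A,S}
  cell(0,1) da: {S}
  cell(1,2) aa: {S}
  cell(2,3) aa: {S}
  cell(0,2) daa: {S}
  cell(1,3) aaa: {S}
  cell(0,3) daaa: {S}

S ∈ T[0,3] ⇒ YES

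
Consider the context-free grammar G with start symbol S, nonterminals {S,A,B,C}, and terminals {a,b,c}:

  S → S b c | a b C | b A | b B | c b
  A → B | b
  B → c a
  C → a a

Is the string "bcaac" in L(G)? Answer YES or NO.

CNF form of G:
  S -> S X3 | T0 T2 | T1 X4 | T2 A | T2 B
  A -> T0 T1 | b
  B -> T0 T1
  C -> T1 T1
  T0 -> c
  T1 -> a
  T2 -> b
  X3 -> T2 T0
  X4 -> T2 C

Fill CYK table bottom-up:
  [0..0]={A,T2}  "b"  orig:{A}
  [1..1]={T0}  "c"  orig:{}
  [2..2]={T1}  "a"  orig:{}
  [3..3]={T1}  "a"  orig:{}
  [4..4]={T0}  "c"  orig:{}
  [0..1]={X3}  "bc"  orig:{}
  [1..2]={A,B}  "ca"
  [2..3]={C}  "aa"
  [3..4]=∅  "ac"
  [0..2]={S}  "bca"
  [1..3]=∅  "caa"
  [2..4]=∅  "aac"
  [0..3]=∅  "bcaa"
  [1..4]=∅  "caac"
  [0..4]=∅  "bcaac"

S ∉ T[0,4] ⇒ NO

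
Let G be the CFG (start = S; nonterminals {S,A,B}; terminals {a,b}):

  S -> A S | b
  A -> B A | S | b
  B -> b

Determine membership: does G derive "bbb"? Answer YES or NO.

Convert to CNF:
  S -> A S | b
  A -> A S | B A | b
  B -> b

CYK table (by increasing span):
  cell(0,0) b: {A,B,S}
  cell(1,1) b: {A,B,S}
  cell(2,2) b: {A,B,S}
  cell(0,1) bb: {A,S}
  cell(1,2) bb: {A,S}
  cell(0,2) bbb: {A,S}

S ∈ T[0,2] ⇒ YES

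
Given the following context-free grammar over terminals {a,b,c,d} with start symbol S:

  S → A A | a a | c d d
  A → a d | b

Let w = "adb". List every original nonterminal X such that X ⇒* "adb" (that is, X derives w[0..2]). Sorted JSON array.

CNF form of G:
  S -> A A | T0 T0 | T2 X3
  A -> T0 T1 | b
  T0 -> a
  T1 -> d
  T2 -> c
  X3 -> T1 T1

CYK table (by increasing span), restricted to cells inside w[0..2]:
  [0..0]={T0}  "a"  orig:{}
  [1..1]={T1}  "d"  orig:{}
  [2..2]={A}  "b"
  [0..1]={A}  "ad"
  [1..2]=∅  "db"
  [0..2]={S}  "adb"

Original NTs in T[0,2] deriving "adb": ["S"]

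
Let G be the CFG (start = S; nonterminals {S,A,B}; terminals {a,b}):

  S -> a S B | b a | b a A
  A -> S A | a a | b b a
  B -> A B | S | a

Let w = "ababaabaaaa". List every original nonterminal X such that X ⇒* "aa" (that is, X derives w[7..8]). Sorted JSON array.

CNF form of G:
  S -> T0 X5 | T1 T0 | T1 X6
  A -> S A | T0 T0 | T1 X2
  B -> A B | T0 X3 | T1 T0 | T1 X4 | a
  T0 -> a
  T1 -> b
  X2 -> T1 T0
  X3 -> S B
  X4 -> T0 A
  X5 -> S B
  X6 -> T0 A

CYK table (by increasing span) (cells [i..j] with 7 ≤ i ≤ j ≤ 8 only):
  T[7,7] 'a' = {B,T0}  orig:{B}
  T[8,8] 'a' = {B,T0}  orig:{B}
  T[7,8] 'aa' = {A}

Original NTs in T[7,8] deriving "aa": ["A"]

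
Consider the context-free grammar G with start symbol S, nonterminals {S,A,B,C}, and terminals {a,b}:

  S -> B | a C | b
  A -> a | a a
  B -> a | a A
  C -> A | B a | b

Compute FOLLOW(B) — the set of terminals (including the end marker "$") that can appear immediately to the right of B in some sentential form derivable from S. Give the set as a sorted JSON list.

FIRST iteration:
[1]
  A via A→a: +{a}
  B via B→a: +{a}
  C via C→A: +{a}
  C via C→b: +{b}
  S via S→B: +{a}
  S via S→b: +{b}
  FIRST[S]={a,b}  FIRST[A]={a}  FIRST[B]={a}  FIRST[C]={a,b}
[2] — fixpoint
  FIRST[S]={a,b}  FIRST[A]={a}  FIRST[B]={a}  FIRST[C]={a,b}

Compute FOLLOW by fixpoint:
seed FOLLOW(S) with $
[1]
  C→B a: FOLLOW(B) ⊇ FIRST(a) = {a}; new: +{a}
  S→B: FOLLOW(B) ⊇ FOLLOW(S) ⊇ {$}; new: +{$}
  S→a C: FOLLOW(C) ⊇ FOLLOW(S) ⊇ {$}; new: +{$}
  FOLLOW(S)={$}  FOLLOW(A)={}  FOLLOW(B)={$,a}  FOLLOW(C)={$}
[2]
  B→a A: FOLLOW(A) ⊇ FOLLOW(B) ⊇ {$,a}; new: +{$,a}
  FOLLOW(S)={$}  FOLLOW(A)={$,a}  FOLLOW(B)={$,a}  FOLLOW(C)={$}
[3] — fixpoint
  FOLLOW(S)={$}  FOLLOW(A)={$,a}  FOLLOW(B)={$,a}  FOLLOW(C)={$}

FOLLOW(B) = ["$", "a"]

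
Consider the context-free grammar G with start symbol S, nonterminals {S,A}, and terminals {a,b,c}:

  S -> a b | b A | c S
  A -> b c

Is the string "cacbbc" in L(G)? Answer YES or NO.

Convert to CNF:
  S -> T0 A | T1 S | T2 T0
  A -> T0 T1
  T0 -> b
  T1 -> c
  T2 -> a

CYK fill:
  cell(0,0) c: {T1}  orig:{}
  cell(1,1) a: {T2}  orig:{}
  cell(2,2) c: {T1}  orig:{}
  cell(3,3) b: {T0}  orig:{}
  cell(4,4) b: {T0}  orig:{}
  cell(5,5) c: {T1}  orig:{}
  cell(0,1) ca: ∅
  cell(1,2) ac: ∅
  cell(2,3) cb: ∅
  cell(3,4) bb: ∅
  cell(4,5) bc: {A}
  cell(0,2) cac: ∅
  cell(1,3) acb: ∅
  cell(2,4) cbb: ∅
  cell(3,5) bbc: {S}
  cell(0,3) cacb: ∅
  cell(1,4) acbb: ∅
  cell(2,5) cbbc: {S}
  cell(0,4) cacbb: ∅
  cell(1,5) acbbc: ∅
  cell(0,5) cacbbc: ∅

S ∉ T[0,5] ⇒ NO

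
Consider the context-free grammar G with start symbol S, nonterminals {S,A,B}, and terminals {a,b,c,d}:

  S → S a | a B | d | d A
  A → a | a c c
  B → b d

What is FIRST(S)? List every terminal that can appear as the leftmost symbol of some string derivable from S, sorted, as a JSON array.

FIRST sets, iterate to fixpoint:
[1]
  A via A→a: +{a}
  B via B→b d: +{b}
  S via S→a B: +{a}
  S via S→d: +{d}
  S: {a,d}  A: {a}  B: {b}
[2] — fixpoint
  S: {a,d}  A: {a}  B: {b}

FIRST(S) = ["a", "d"]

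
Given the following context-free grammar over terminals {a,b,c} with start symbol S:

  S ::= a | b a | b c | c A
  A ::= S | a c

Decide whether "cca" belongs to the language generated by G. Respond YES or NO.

CNF form of G:
  S -> T1 A | T2 T0 | T2 T1 | a
  A -> T0 T1 | T1 A | T2 T0 | T2 T1 | a
  T0 -> a
  T1 -> c
  T2 -> b

Fill CYK table bottom-up:
  cell(0,0) c: {T1}  orig:{}
  cell(1,1) c: {T1}  orig:{}
  cell(2,2) a: {A,S,T0}  orig:{A,S}
  cell(0,1) cc: ∅
  cell(1,2) ca: {A,S}
  cell(0,2) cca: {A,S}

S ∈ T[0,2] ⇒ YES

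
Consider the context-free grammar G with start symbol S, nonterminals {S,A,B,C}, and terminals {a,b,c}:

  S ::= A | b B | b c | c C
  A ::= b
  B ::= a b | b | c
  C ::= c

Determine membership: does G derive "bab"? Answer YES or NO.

CNF form of G:
  S -> T1 B | T1 T2 | T2 C | b
  A -> b
  B -> T0 T1 | b | c
  C -> c
  T0 -> a
  T1 -> b
  T2 -> c

CYK table (by increasing span):
  [0..0]={A,B,S,T1}  "b"  orig:{A,B,S}
  [1..1]={T0}  "a"  orig:{}
  [2..2]={A,B,S,T1}  "b"  orig:{A,B,S}
  [0..1]=∅  "ba"
  [1..2]={B}  "ab"
  [0..2]={S}  "bab"

S ∈ T[0,2] ⇒ YES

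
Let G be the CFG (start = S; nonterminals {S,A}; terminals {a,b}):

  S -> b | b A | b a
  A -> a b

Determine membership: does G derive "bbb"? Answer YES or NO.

CNF form of G:
  S -> T1 A | T1 T0 | b
  A -> T0 T1
  T0 -> a
  T1 -> b

CYK table (by increasing span):
  [0..0]={S,T1}  "b"  orig:{S}
  [1..1]={S,T1}  "b"  orig:{S}
  [2..2]={S,T1}  "b"  orig:{S}
  [0..1]=∅  "bb"
  [1..2]=∅  "bb"
  [0..2]=∅  "bbb"

S ∉ T[0,2] ⇒ NO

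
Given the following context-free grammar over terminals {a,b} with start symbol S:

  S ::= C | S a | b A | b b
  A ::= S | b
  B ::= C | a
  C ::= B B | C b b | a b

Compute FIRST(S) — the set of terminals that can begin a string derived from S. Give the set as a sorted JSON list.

FIRST iteration:
round 1:
  A via A→b: +{b}
  B via B→a: +{a}
  C via C→B B: +{a}
  S via S→C: +{a}
  S via S→b A: +{b}
  FIRST[S]={a,b}  FIRST[A]={b}  FIRST[B]={a}  FIRST[C]={a}
round 2:
  A via A→S: +{a}
  FIRST[S]={a,b}  FIRST[A]={a,b}  FIRST[B]={a}  FIRST[C]={a}
round 3: (no change)
  FIRST[S]={a,b}  FIRST[A]={a,b}  FIRST[B]={a}  FIRST[C]={a}

FIRST(S) = ["a", "b"]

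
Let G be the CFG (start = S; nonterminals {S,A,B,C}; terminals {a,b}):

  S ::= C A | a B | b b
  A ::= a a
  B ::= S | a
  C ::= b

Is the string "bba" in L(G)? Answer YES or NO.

Convert to CNF:
  S -> C A | T0 B | T1 T1
  A -> T0 T0
  B -> C A | T0 B | T1 T1 | a
  C -> b
  T0 -> a
  T1 -> b

CYK fill:
  cell(0,0) b: {C,T1}  orig:{C}
  cell(1,1) b: {C,T1}  orig:{C}
  cell(2,2) a: {B,T0}  orig:{B}
  cell(0,1) bb: {B,S}
  cell(1,2) ba: ∅
  cell(0,2) bba: ∅

S ∉ T[0,2] ⇒ NO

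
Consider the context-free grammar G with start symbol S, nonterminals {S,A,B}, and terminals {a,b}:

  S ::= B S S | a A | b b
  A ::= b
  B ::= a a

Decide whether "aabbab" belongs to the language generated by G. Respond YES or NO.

Convert to CNF:
  S -> B X2 | T0 A | T1 T1
  A -> b
  B -> T0 T0
  T0 -> a
  T1 -> b
  X2 -> S S

Fill CYK table bottom-up:
  T[0,0] 'a' = {T0}  orig:{}
  T[1,1] 'a' = {T0}  orig:{}
  T[2,2] 'b' = {A,T1}  orig:{A}
  T[3,3] 'b' = {A,T1}  orig:{A}
  T[4,4] 'a' = {T0}  orig:{}
  T[5,5] 'b' = {A,T1}  orig:{A}
  T[0,1] 'aa' = {B}
  T[1,2] 'ab' = {S}
  T[2,3] 'bb' = {S}
  T[3,4] 'ba' = ∅
  T[4,5] 'ab' = {S}
  T[0,2] 'aab' = ∅
  T[1,3] 'abb' = ∅
  T[2,4] 'bba' = ∅
  T[3,5] 'bab' = ∅
  T[0,3] 'aabb' = ∅
  T[1,4] 'abba' = ∅
  T[2,5] 'bbab' = {X2}  orig:{}
  T[0,4] 'aabba' = ∅
  T[1,5] 'abbab' = ∅
  T[0,5] 'aabbab' = {S}

S ∈ T[0,5] ⇒ YES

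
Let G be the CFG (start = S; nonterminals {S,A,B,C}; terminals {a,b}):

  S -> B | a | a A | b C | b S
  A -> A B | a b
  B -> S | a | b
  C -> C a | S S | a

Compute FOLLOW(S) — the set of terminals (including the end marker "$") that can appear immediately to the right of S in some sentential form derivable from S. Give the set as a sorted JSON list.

FIRST sets, iterate to fixpoint:
iter 1:
  A via A→a b: +{a}
  B via B→a: +{a}
  B via B→b: +{b}
  C via C→a: +{a}
  S via S→B: +{a,b}
  S: {a,b}  A: {a}  B: {a,b}  C: {a}
iter 2:
  C via C→S S: +{b}
  S: {a,b}  A: {a}  B: {a,b}  C: {a,b}
iter 3: (no change)
  S: {a,b}  A: {a}  B: {a,b}  C: {a,b}

FOLLOW iteration:
initialize: $ ∈ FOLLOW(S)
[1]
  A→A B: FOLLOW(A) ⊇ FIRST(B) = {a,b}; new: +{a,b}
  A→A B: FOLLOW(B) ⊇ FOLLOW(A) ⊇ {a,b}; new: +{a,b}
  B→S: FOLLOW(S) ⊇ FOLLOW(B) ⊇ {a,b}; new: +{a,b}
  C→C a: FOLLOW(C) ⊇ FIRST(a) = {a}; new: +{a}
  S→B: FOLLOW(B) ⊇ FOLLOW(S) ⊇ {$,a,b}; new: +{$}
  S→a A: FOLLOW(A) ⊇ FOLLOW(S) ⊇ {$,a,b}; new: +{$}
  S→b C: FOLLOW(C) ⊇ FOLLOW(S) ⊇ {$,a,b}; new: +{$,b}
  S: {$,a,b}  A: {$,a,b}  B: {$,a,b}  C: {$,a,b}
[2] (stable)
  S: {$,a,b}  A: {$,a,b}  B: {$,a,b}  C: {$,a,b}

FOLLOW(S) = ["$", "a", "b"]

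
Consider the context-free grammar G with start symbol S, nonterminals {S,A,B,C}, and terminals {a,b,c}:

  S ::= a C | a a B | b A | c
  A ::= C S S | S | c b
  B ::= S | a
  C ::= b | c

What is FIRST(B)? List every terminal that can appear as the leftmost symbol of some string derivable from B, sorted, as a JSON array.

Compute FIRST by fixpoint:
round 1:
  A via A→c b: +{c}
  B via B→a: +{a}
  C via C→b: +{b}
  C via C→c: +{c}
  S via S→a C: +{a}
  S via S→b A: +{b}
  S via S→c: +{c}
  FIRST(S)={a,b,c}  FIRST(A)={c}  FIRST(B)={a}  FIRST(C)={b,c}
round 2:
  A via A→C S S: +{b}
  A via A→S: +{a}
  B via B→S: +{b,c}
  FIRST(S)={a,b,c}  FIRST(A)={a,b,c}  FIRST(B)={a,b,c}  FIRST(C)={b,c}
round 3: — fixpoint
  FIRST(S)={a,b,c}  FIRST(A)={a,b,c}  FIRST(B)={a,b,c}  FIRST(C)={b,c}

FIRST(B) = ["a", "b", "c"]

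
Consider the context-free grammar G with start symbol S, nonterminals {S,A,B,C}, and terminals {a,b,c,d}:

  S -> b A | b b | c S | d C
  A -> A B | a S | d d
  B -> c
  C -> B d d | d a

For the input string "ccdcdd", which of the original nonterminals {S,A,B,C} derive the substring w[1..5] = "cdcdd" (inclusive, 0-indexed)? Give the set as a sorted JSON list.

Convert to CNF:
  S -> T1 C | T2 A | T2 T2 | T3 S
  A -> A B | T0 S | T1 T1
  B -> c
  C -> B X4 | T1 T0
  T0 -> a
  T1 -> d
  T2 -> b
  T3 -> c
  X4 -> T1 T1

Fill CYK table bottom-up (cells [i..j] with 1 ≤ i ≤ j ≤ 5 only):
  cell(1,1) c: {B,T3}  orig:{B}
  cell(2,2) d: {T1}  orig:{}
  cell(3,3) c: {B,T3}  orig:{B}
  cell(4,4) d: {T1}  orig:{}
  cell(5,5) d: {T1}  orig:{}
  cell(1,2) cd: ∅
  cell(2,3) dc: ∅
  cell(3,4) cd: ∅
  cell(4,5) dd: {A,X4}  orig:{A}
  cell(1,3) cdc: ∅
  cell(2,4) dcd: ∅
  cell(3,5) cdd: {C}
  cell(1,4) cdcd: ∅
  cell(2,5) dcdd: {S}
  cell(1,5) cdcdd: {S}

Original NTs in T[1,5] deriving "cdcdd": ["S"]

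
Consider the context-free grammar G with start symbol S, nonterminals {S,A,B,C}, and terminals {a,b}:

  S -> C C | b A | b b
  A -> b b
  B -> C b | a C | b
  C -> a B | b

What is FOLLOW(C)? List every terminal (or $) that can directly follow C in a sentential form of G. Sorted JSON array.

FIRST iteration:
[1]
  A via A→b b: +{b}
  B via B→a C: +{a}
  B via B→b: +{b}
  C via C→a B: +{a}
  C via C→b: +{b}
  S via S→C C: +{a,b}
  FIRST[S]={a,b}  FIRST[A]={b}  FIRST[B]={a,b}  FIRST[C]={a,b}
[2] done
  FIRST[S]={a,b}  FIRST[A]={b}  FIRST[B]={a,b}  FIRST[C]={a,b}

FOLLOW iteration:
FOLLOW(S) := {$}
[1]
  B→C b: FOLLOW(C) ⊇ FIRST(b) = {b}; new: +{b}
  C→a B: FOLLOW(B) ⊇ FOLLOW(C) ⊇ {b}; new: +{b}
  S→C C: FOLLOW(C) ⊇ FIRST(C) = {a,b}; new: +{a}
  S→C C: FOLLOW(C) ⊇ FOLLOW(S) ⊇ {$}; new: +{$}
  S→b A: FOLLOW(A) ⊇ FOLLOW(S) ⊇ {$}; new: +{$}
  FOLLOW[S]={$}  FOLLOW[A]={$}  FOLLOW[B]={b}  FOLLOW[C]={$,a,b}
[2]
  C→a B: FOLLOW(B) ⊇ FOLLOW(C) ⊇ {$,a,b}; new: +{$,a}
  FOLLOW[S]={$}  FOLLOW[A]={$}  FOLLOW[B]={$,a,b}  FOLLOW[C]={$,a,b}
[3] (no change)
  FOLLOW[S]={$}  FOLLOW[A]={$}  FOLLOW[B]={$,a,b}  FOLLOW[C]={$,a,b}

FOLLOW(C) = ["$", "a", "b"]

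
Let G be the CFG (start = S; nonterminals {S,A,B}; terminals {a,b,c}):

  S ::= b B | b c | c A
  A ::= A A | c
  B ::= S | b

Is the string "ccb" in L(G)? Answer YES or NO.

CNF form of G:
  S -> T0 B | T0 T1 | T1 A
  A -> A A | c
  B -> T0 B | T0 T1 | T1 A | b
  T0 -> b
  T1 -> c

CYK fill:
  [0..0]={A,T1}  "c"  orig:{A}
  [1..1]={A,T1}  "c"  orig:{A}
  [2..2]={B,T0}  "b"  orig:{B}
  [0..1]={A,B,S}  "cc"
  [1..2]=∅  "cb"
  [0..2]=∅  "ccb"

S ∉ T[0,2] ⇒ NO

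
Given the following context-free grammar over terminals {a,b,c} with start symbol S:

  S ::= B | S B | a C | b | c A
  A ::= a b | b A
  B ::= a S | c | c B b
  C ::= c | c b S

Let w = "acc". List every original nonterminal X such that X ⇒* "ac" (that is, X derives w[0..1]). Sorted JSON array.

Convert to CNF:
  S -> S B | T0 C | T0 S | T2 A | T2 X5 | b | c
  A -> T0 T1 | T1 A
  B -> T0 S | T2 X3 | c
  C -> T2 X4 | c
  T0 -> a
  T1 -> b
  T2 -> c
  X3 -> B T1
  X4 -> T1 S
  X5 -> B T1

Fill CYK table bottom-up, restricted to cells inside w[0..1]:
  T[0,0] 'a' = {T0}  orig:{}
  T[1,1] 'c' = {B,C,S,T2}  orig:{B,C,S}
  T[0,1] 'ac' = {B,S}

Original NTs in T[0,1] deriving "ac": ["B", "S"]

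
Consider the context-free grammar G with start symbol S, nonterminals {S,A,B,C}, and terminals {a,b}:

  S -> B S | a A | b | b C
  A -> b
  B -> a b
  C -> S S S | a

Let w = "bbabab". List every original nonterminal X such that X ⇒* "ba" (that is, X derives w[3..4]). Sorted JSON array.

CNF form of G:
  S -> B S | T0 A | T1 C | b
  A -> b
  B -> T0 T1
  C -> S X2 | a
  T0 -> a
  T1 -> b
  X2 -> S S

CYK table (by increasing span), restricted to cells inside w[3..4]:
  T[3,3] 'b' = {A,S,T1}  orig:{A,S}
  T[4,4] 'a' = {C,T0}  orig:{C}
  T[3,4] 'ba' = {S}

Original NTs in T[3,4] deriving "ba": ["S"]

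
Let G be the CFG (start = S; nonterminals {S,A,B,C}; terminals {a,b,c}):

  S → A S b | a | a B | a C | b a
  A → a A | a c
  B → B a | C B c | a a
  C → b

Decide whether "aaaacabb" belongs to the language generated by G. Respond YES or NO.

CNF form of G:
  S -> A X4 | T0 B | T0 C | T2 T0 | a
  A -> T0 A | T0 T1
  B -> B T0 | C X3 | T0 T0
  C -> b
  T0 -> a
  T1 -> c
  T2 -> b
  X3 -> B T1
  X4 -> S T2

CYK fill:
  cell(0,0) a: {S,T0}  orig:{S}
  cell(1,1) a: {S,T0}  orig:{S}
  cell(2,2) a: {S,T0}  orig:{S}
  cell(3,3) a: {S,T0}  orig:{S}
  cell(4,4) c: {T1}  orig:{}
  cell(5,5) a: {S,T0}  orig:{S}
  cell(6,6) b: {C,T2}  orig:{C}
  cell(7,7) b: {C,T2}  orig:{C}
  cell(0,1) aa: {B}
  cell(1,2) aa: {B}
  cell(2,3) aa: {B}
  cell(3,4) ac: {A}
  cell(4,5) ca: ∅
  cell(5,6) ab: {S,X4}  orig:{S}
  cell(6,7) bb: ∅
  cell(0,2) aaa: {B,S}
  cell(1,3) aaa: {B,S}
  cell(2,4) aac: {A,X3}  orig:{A}
  cell(3,5) aca: ∅
  cell(4,6) cab: ∅
  cell(5,7) abb: {X4}  orig:{}
  cell(0,3) aaaa: {B,S}
  cell(1,4) aaac: {A,X3}  orig:{A}
  cell(2,5) aaca: ∅
  cell(3,6) acab: {S}
  cell(4,7) cabb: ∅
  cell(0,4) aaaac: {A,X3}  orig:{A}
  cell(1,5) aaaca: ∅
  cell(2,6) aacab: {S}
  cell(3,7) acabb: {S,X4}  orig:{S}
  cell(0,5) aaaaca: ∅
  cell(1,6) aaacab: {S}
  cell(2,7) aacabb: {S,X4}  orig:{S}
  cell(0,6) aaaacab: {S}
  cell(1,7) aaacabb: {S,X4}  orig:{S}
  cell(0,7) aaaacabb: {S,X4}  orig:{S}

S ∈ T[0,7] ⇒ YES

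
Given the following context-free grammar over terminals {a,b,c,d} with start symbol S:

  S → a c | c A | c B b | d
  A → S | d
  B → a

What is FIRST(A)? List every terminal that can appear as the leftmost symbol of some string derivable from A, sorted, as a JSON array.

FIRST iteration:
[1]
  A via A→d: +{d}
  B via B→a: +{a}
  S via S→a c: +{a}
  S via S→c A: +{c}
  S via S→d: +{d}
  FIRST[S]={a,c,d}  FIRST[A]={d}  FIRST[B]={a}
[2]
  A via A→S: +{a,c}
  FIRST[S]={a,c,d}  FIRST[A]={a,c,d}  FIRST[B]={a}
[3] done
  FIRST[S]={a,c,d}  FIRST[A]={a,c,d}  FIRST[B]={a}

FIRST(A) = ["a", "c", "d"]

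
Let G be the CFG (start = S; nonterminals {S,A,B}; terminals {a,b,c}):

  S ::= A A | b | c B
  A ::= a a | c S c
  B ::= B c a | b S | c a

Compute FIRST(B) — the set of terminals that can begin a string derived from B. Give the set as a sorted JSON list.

Compute FIRST by fixpoint:
pass 1:
  A via A→a a: +{a}
  A via A→c S c: +{c}
  B via B→b S: +{b}
  B via B→c a: +{c}
  S via S→A A: +{a,c}
  S via S→b: +{b}
  S: {a,b,c}  A: {a,c}  B: {b,c}
pass 2: done
  S: {a,b,c}  A: {a,c}  B: {b,c}

FIRST(B) = ["b", "c"]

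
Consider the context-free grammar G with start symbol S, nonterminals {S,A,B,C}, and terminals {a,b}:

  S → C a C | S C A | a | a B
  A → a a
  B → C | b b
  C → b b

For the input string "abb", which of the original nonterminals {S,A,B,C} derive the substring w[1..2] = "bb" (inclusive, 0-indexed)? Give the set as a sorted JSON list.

Convert to CNF:
  S -> C X2 | S X3 | T0 B | a
  A -> T0 T0
  B -> T1 T1
  C -> T1 T1
  T0 -> a
  T1 -> b
  X2 -> T0 C
  X3 -> C A

CYK fill (cells [i..j] with 1 ≤ i ≤ j ≤ 2 only):
  T[1,1] 'b' = {T1}  orig:{}
  T[2,2] 'b' = {T1}  orig:{}
  T[1,2] 'bb' = {B,C}

Original NTs in T[1,2] deriving "bb": ["B", "C"]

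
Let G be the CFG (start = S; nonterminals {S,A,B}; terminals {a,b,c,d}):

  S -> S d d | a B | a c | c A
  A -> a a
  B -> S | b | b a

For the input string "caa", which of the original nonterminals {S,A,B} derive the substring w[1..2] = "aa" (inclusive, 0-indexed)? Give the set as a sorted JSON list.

CNF form of G:
  S -> S X5 | T0 B | T0 T2 | T2 A
  A -> T0 T0
  B -> S X4 | T0 B | T0 T2 | T2 A | T3 T0 | b
  T0 -> a
  T1 -> d
  T2 -> c
  T3 -> b
  X4 -> T1 T1
  X5 -> T1 T1

Fill CYK table bottom-up (cells [i..j] with 1 ≤ i ≤ j ≤ 2 only):
  T[1,1] 'a' = {T0}  orig:{}
  T[2,2] 'a' = {T0}  orig:{}
  T[1,2] 'aa' = {A}

Original NTs in T[1,2] deriving "aa": ["A"]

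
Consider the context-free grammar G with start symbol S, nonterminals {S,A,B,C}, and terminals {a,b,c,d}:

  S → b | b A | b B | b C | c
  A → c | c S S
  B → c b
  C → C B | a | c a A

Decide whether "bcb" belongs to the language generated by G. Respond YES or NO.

CNF form of G:
  S -> T1 A | T1 B | T1 C | b | c
  A -> T0 X3 | c
  B -> T0 T1
  C -> C B | T0 X4 | a
  T0 -> c
  T1 -> b
  T2 -> a
  X3 -> S S
  X4 -> T2 A

CYK fill:
  T[0,0] 'b' = {S,T1}  orig:{S}
  T[1,1] 'c' = {A,S,T0}  orig:{A,S}
  T[2,2] 'b' = {S,T1}  orig:{S}
  T[0,1] 'bc' = {S,X3}  orig:{S}
  T[1,2] 'cb' = {B,X3}  orig:{B}
  T[0,2] 'bcb' = {S,X3}  orig:{S}

S ∈ T[0,2] ⇒ YES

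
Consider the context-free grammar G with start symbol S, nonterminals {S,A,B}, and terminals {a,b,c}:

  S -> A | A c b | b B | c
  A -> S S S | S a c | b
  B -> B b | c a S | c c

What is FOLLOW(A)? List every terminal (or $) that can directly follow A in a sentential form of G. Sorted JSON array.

FIRST sets, iterate to fixpoint:
iter 1:
  A via A→b: +{b}
  B via B→c a S: +{c}
  S via S→A: +{b}
  S via S→c: +{c}
  S: {b,c}  A: {b}  B: {c}
iter 2:
  A via A→S S S: +{c}
  S: {b,c}  A: {b,c}  B: {c}
iter 3: (stable)
  S: {b,c}  A: {b,c}  B: {c}

FOLLOW iteration:
seed FOLLOW(S) with $
iter 1:
  A→S S S: FOLLOW(S) ⊇ FIRST(S) = {b,c}; new: +{b,c}
  A→S a c: FOLLOW(S) ⊇ FIRST(a) = {a}; new: +{a}
  B→B b: FOLLOW(B) ⊇ FIRST(b) = {b}; new: +{b}
  S→A: FOLLOW(A) ⊇ FOLLOW(S) ⊇ {$,a,b,c}; new: +{$,a,b,c}
  S→b B: FOLLOW(B) ⊇ FOLLOW(S) ⊇ {$,a,b,c}; new: +{$,a,c}
  S: {$,a,b,c}  A: {$,a,b,c}  B: {$,a,b,c}
iter 2: (no change)
  S: {$,a,b,c}  A: {$,a,b,c}  B: {$,a,b,c}

FOLLOW(A) = ["$", "a", "b", "c"]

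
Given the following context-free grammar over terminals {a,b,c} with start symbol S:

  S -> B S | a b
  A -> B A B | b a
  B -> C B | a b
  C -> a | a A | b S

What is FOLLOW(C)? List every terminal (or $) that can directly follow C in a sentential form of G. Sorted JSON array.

FIRST iteration:
round 1:
  A via A→b a: +{b}
  B via B→a b: +{a}
  C via C→a: +{a}
  C via C→b S: +{b}
  S via S→B S: +{a}
  FIRST(S)={a}  FIRST(A)={b}  FIRST(B)={a}  FIRST(C)={a,b}
round 2:
  A via A→B A B: +{a}
  B via B→C B: +{b}
  S via S→B S: +{b}
  FIRST(S)={a,b}  FIRST(A)={a,b}  FIRST(B)={a,b}  FIRST(C)={a,b}
round 3: (no change)
  FIRST(S)={a,b}  FIRST(A)={a,b}  FIRST(B)={a,b}  FIRST(C)={a,b}

FOLLOW sets:
FOLLOW(S) := {$}
iter 1:
  A→B A B: FOLLOW(B) ⊇ FIRST(A) = {a,b}; new: +{a,b}
  A→B A B: FOLLOW(A) ⊇ FIRST(B) = {a,b}; new: +{a,b}
  B→C B: FOLLOW(C) ⊇ FIRST(B) = {a,b}; new: +{a,b}
  C→b S: FOLLOW(S) ⊇ FOLLOW(C) ⊇ {a,b}; new: +{a,b}
  FOLLOW(S)={$,a,b}  FOLLOW(A)={a,b}  FOLLOW(B)={a,b}  FOLLOW(C)={a,b}
iter 2: (stable)
  FOLLOW(S)={$,a,b}  FOLLOW(A)={a,b}  FOLLOW(B)={a,b}  FOLLOW(C)={a,b}

FOLLOW(C) = ["a", "b"]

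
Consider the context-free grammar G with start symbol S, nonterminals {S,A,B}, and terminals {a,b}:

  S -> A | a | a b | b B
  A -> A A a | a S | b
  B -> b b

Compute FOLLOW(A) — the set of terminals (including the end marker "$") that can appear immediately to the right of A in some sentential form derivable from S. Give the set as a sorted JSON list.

FIRST iteration:
pass 1:
  A via A→a S: +{a}
  A via A→b: +{b}
  B via B→b b: +{b}
  S via S→A: +{a,b}
  S: {a,b}  A: {a,b}  B: {b}
pass 2: (no change)
  S: {a,b}  A: {a,b}  B: {b}

FOLLOW iteration:
seed FOLLOW(S) with $
[1]
  A→A A a: FOLLOW(A) ⊇ FIRST(A) = {a,b}; new: +{a,b}
  A→a S: FOLLOW(S) ⊇ FOLLOW(A) ⊇ {a,b}; new: +{a,b}
  S→A: FOLLOW(A) ⊇ FOLLOW(S) ⊇ {$,a,b}; new: +{$}
  S→b B: FOLLOW(B) ⊇ FOLLOW(S) ⊇ {$,a,b}; new: +{$,a,b}
  FOLLOW(S)={$,a,b}  FOLLOW(A)={$,a,b}  FOLLOW(B)={$,a,b}
[2] — fixpoint
  FOLLOW(S)={$,a,b}  FOLLOW(A)={$,a,b}  FOLLOW(B)={$,a,b}

FOLLOW(A) = ["$", "a", "b"]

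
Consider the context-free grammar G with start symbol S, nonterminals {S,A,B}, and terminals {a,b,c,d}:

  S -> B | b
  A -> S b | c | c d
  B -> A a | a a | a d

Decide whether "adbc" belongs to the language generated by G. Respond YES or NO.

CNF form of G:
  S -> A T3 | T3 T2 | T3 T3 | b
  A -> S T0 | T1 T2 | c
  B -> A T3 | T3 T2 | T3 T3
  T0 -> b
  T1 -> c
  T2 -> d
  T3 -> a

CYK fill:
  cell(0,0) a: {T3}  orig:{}
  cell(1,1) d: {T2}  orig:{}
  cell(2,2) b: {S,T0}  orig:{S}
  cell(3,3) c: {A,T1}  orig:{A}
  cell(0,1) ad: {B,S}
  cell(1,2) db: ∅
  cell(2,3) bc: ∅
  cell(0,2) adb: {A}
  cell(1,3) dbc: ∅
  cell(0,3) adbc: ∅

S ∉ T[0,3] ⇒ NO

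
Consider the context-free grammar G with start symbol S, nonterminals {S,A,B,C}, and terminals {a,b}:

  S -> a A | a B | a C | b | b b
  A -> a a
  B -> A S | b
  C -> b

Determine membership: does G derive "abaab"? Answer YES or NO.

Convert to CNF:
  S -> T0 A | T0 B | T0 C | T1 T1 | b
  A -> T0 T0
  B -> A S | b
  C -> b
  T0 -> a
  T1 -> b

CYK fill:
  cell(0,0) a: {T0}  orig:{}
  cell(1,1) b: {B,C,S,T1}  orig:{B,C,S}
  cell(2,2) a: {T0}  orig:{}
  cell(3,3) a: {T0}  orig:{}
  cell(4,4) b: {B,C,S,T1}  orig:{B,C,S}
  cell(0,1) ab: {S}
  cell(1,2) ba: ∅
  cell(2,3) aa: {A}
  cell(3,4) ab: {S}
  cell(0,2) aba: ∅
  cell(1,3) baa: ∅
  cell(2,4) aab: {B}
  cell(0,3) abaa: ∅
  cell(1,4) baab: ∅
  cell(0,4) abaab: ∅

S ∉ T[0,4] ⇒ NO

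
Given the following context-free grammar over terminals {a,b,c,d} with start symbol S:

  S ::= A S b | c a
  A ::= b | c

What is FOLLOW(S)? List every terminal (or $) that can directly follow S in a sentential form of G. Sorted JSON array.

FIRST sets, iterate to fixpoint:
iter 1:
  A via A→b: +{b}
  A via A→c: +{c}
  S via S→A S b: +{b,c}
  S: {b,c}  A: {b,c}
iter 2: — fixpoint
  S: {b,c}  A: {b,c}

Compute FOLLOW by fixpoint:
initialize: $ ∈ FOLLOW(S)
round 1:
  S→A S b: FOLLOW(A) ⊇ FIRST(S) = {b,c}; new: +{b,c}
  S→A S b: FOLLOW(S) ⊇ FIRST(b) = {b}; new: +{b}
  FOLLOW[S]={$,b}  FOLLOW[A]={b,c}
round 2: (stable)
  FOLLOW[S]={$,b}  FOLLOW[A]={b,c}

FOLLOW(S) = ["$", "b"]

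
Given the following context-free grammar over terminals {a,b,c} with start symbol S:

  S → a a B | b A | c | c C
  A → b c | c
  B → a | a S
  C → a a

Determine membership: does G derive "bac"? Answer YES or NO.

CNF form of G:
  S -> T0 A | T1 C | T2 X3 | c
  A -> T0 T1 | c
  B -> T2 S | a
  C -> T2 T2
  T0 -> b
  T1 -> c
  T2 -> a
  X3 -> T2 B

CYK fill:
  cell(0,0) b: {T0}  orig:{}
  cell(1,1) a: {B,T2}  orig:{B}
  cell(2,2) c: {A,S,T1}  orig:{A,S}
  cell(0,1) ba: ∅
  cell(1,2) ac: {B}
  cell(0,2) bac: ∅

S ∉ T[0,2] ⇒ NO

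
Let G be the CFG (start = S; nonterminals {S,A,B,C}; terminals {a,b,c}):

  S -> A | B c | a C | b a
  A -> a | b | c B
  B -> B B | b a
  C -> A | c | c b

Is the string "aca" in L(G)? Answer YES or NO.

CNF form of G:
  S -> B T0 | T0 B | T1 T2 | T2 C | a | b
  A -> T0 B | a | b
  B -> B B | T1 T2
  C -> T0 B | T0 T1 | a | b | c
  T0 -> c
  T1 -> b
  T2 -> a

CYK fill:
  cell(0,0) a: {A,C,S,T2}  orig:{A,C,S}
  cell(1,1) c: {C,T0}  orig:{C}
  cell(2,2) a: {A,C,S,T2}  orig:{A,C,S}
  cell(0,1) ac: {S}
  cell(1,2) ca: ∅
  cell(0,2) aca: ∅

S ∉ T[0,2] ⇒ NO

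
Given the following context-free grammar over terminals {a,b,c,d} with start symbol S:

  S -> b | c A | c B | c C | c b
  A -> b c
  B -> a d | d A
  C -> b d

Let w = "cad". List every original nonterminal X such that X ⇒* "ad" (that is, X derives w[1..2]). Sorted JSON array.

Convert to CNF:
  S -> T1 A | T1 B | T1 C | T1 T0 | b
  A -> T0 T1
  B -> T2 T3 | T3 A
  C -> T0 T3
  T0 -> b
  T1 -> c
  T2 -> a
  T3 -> d

CYK fill — only the sub-triangle for w[1..2]:
  [1..1]={T2}  "a"  orig:{}
  [2..2]={T3}  "d"  orig:{}
  [1..2]={B}  "ad"

Original NTs in T[1,2] deriving "ad": ["B"]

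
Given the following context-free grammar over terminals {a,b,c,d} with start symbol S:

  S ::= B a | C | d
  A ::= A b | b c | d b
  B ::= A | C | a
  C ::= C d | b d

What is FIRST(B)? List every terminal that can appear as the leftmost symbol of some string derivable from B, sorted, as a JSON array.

FIRST sets, iterate to fixpoint:
[1]
  A via A→b c: +{b}
  A via A→d b: +{d}
  B via B→A: +{b,d}
  B via B→a: +{a}
  C via C→b d: +{b}
  S via S→B a: +{a,b,d}
  FIRST[S]={a,b,d}  FIRST[A]={b,d}  FIRST[B]={a,b,d}  FIRST[C]={b}
[2] done
  FIRST[S]={a,b,d}  FIRST[A]={b,d}  FIRST[B]={a,b,d}  FIRST[C]={b}

FIRST(B) = ["a", "b", "d"]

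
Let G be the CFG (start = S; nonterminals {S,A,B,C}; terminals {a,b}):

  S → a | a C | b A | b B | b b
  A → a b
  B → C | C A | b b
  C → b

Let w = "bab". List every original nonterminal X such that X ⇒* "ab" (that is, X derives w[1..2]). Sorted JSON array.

CNF form of G:
  S -> T0 C | T1 A | T1 B | T1 T1 | a
  A -> T0 T1
  B -> C A | T1 T1 | b
  C -> b
  T0 -> a
  T1 -> b

Fill CYK table bottom-up (cells [i..j] with 1 ≤ i ≤ j ≤ 2 only):
  [1..1]={S,T0}  "a"  orig:{S}
  [2..2]={B,C,T1}  "b"  orig:{B,C}
  [1..2]={A,S}  "ab"

Original NTs in T[1,2] deriving "ab": ["A", "S"]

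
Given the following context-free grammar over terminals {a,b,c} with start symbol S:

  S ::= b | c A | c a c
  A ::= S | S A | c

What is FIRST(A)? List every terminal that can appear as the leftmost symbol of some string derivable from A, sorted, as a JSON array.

Compute FIRST by fixpoint:
pass 1:
  A via A→c: +{c}
  S via S→b: +{b}
  S via S→c A: +{c}
  S: {b,c}  A: {c}
pass 2:
  A via A→S: +{b}
  S: {b,c}  A: {b,c}
pass 3: — fixpoint
  S: {b,c}  A: {b,c}

FIRST(A) = ["b", "c"]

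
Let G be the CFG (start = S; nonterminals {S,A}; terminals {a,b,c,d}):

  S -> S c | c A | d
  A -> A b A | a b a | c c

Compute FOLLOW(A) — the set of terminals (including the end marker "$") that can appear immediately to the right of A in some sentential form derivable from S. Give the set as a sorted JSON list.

FIRST sets, iterate to fixpoint:
iter 1:
  A via A→a b a: +{a}
  A via A→c c: +{c}
  S via S→c A: +{c}
  S via S→d: +{d}
  FIRST[S]={c,d}  FIRST[A]={a,c}
iter 2: done
  FIRST[S]={c,d}  FIRST[A]={a,c}

Compute FOLLOW by fixpoint:
seed FOLLOW(S) with $
pass 1:
  A→A b A: FOLLOW(A) ⊇ FIRST(b) = {b}; new: +{b}
  S→S c: FOLLOW(S) ⊇ FIRST(c) = {c}; new: +{c}
  S→c A: FOLLOW(A) ⊇ FOLLOW(S) ⊇ {$,c}; new: +{$,c}
  FOLLOW(S)={$,c}  FOLLOW(A)={$,b,c}
pass 2: done
  FOLLOW(S)={$,c}  FOLLOW(A)={$,b,c}

FOLLOW(A) = ["$", "b", "c"]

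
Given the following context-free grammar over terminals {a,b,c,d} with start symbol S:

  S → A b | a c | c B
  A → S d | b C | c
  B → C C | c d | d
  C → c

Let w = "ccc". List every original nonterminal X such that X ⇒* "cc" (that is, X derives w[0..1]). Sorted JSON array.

Convert to CNF:
  S -> A T1 | T2 B | T3 T2
  A -> S T0 | T1 C | c
  B -> C C | T2 T0 | d
  C -> c
  T0 -> d
  T1 -> b
  T2 -> c
  T3 -> a

CYK table (by increasing span) — only the sub-triangle for w[0..1]:
  cell(0,0) c: {A,C,T2}  orig:{A,C}
  cell(1,1) c: {A,C,T2}  orig:{A,C}
  cell(0,1) cc: {B}

Original NTs in T[0,1] deriving "cc": ["B"]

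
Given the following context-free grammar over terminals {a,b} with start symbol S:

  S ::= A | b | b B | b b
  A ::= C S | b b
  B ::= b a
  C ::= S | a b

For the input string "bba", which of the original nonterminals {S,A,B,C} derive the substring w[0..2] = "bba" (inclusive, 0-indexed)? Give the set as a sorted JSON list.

CNF form of G:
  S -> C S | T0 B | T0 T0 | b
  A -> C S | T0 T0
  B -> T0 T1
  C -> C S | T0 B | T0 T0 | T1 T0 | b
  T0 -> b
  T1 -> a

Fill CYK table bottom-up — only the sub-triangle for w[0..2]:
  [0..0]={C,S,T0}  "b"  orig:{C,S}
  [1..1]={C,S,T0}  "b"  orig:{C,S}
  [2..2]={T1}  "a"  orig:{}
  [0..1]={A,C,S}  "bb"
  [1..2]={B}  "ba"
  [0..2]={C,S}  "bba"

Original NTs in T[0,2] deriving "bba": ["C", "S"]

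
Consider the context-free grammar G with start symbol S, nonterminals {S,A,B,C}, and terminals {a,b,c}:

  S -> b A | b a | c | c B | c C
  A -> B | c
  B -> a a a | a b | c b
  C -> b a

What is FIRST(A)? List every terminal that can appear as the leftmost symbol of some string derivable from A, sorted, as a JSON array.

Compute FIRST by fixpoint:
iter 1:
  A via A→c: +{c}
  B via B→a a a: +{a}
  B via B→c b: +{c}
  C via C→b a: +{b}
  S via S→b A: +{b}
  S via S→c: +{c}
  FIRST(S)={b,c}  FIRST(A)={c}  FIRST(B)={a,c}  FIRST(C)={b}
iter 2:
  A via A→B: +{a}
  FIRST(S)={b,c}  FIRST(A)={a,c}  FIRST(B)={a,c}  FIRST(C)={b}
iter 3: — fixpoint
  FIRST(S)={b,c}  FIRST(A)={a,c}  FIRST(B)={a,c}  FIRST(C)={b}

FIRST(A) = ["a", "c"]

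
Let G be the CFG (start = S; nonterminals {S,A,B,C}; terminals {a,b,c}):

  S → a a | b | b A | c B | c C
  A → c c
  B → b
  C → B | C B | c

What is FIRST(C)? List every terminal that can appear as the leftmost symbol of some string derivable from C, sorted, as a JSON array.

Compute FIRST by fixpoint:
[1]
  A via A→c c: +{c}
  B via B→b: +{b}
  C via C→B: +{b}
  C via C→c: +{c}
  S via S→a a: +{a}
  S via S→b: +{b}
  S via S→c B: +{c}
  S: {a,b,c}  A: {c}  B: {b}  C: {b,c}
[2] (no change)
  S: {a,b,c}  A: {c}  B: {b}  C: {b,c}

FIRST(C) = ["b", "c"]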